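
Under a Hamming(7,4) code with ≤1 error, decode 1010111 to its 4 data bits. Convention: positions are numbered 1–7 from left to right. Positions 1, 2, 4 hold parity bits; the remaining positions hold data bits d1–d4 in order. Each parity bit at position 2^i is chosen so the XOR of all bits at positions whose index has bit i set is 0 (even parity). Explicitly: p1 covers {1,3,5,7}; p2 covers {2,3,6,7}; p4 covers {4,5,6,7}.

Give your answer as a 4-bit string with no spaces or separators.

1101

s1 (pos 1,3,5,7): 1⊕1⊕1⊕1 = 0
s2 (pos 2,3,6,7): 0⊕1⊕1⊕1 = 1
s4 (pos 4,5,6,7): 0⊕1⊕1⊕1 = 1
Syndrome s4…s1 = 110 → error at position 6.
Flip position 6: 1010111 → 1010101
Read data bits from positions 3,5,6,7: 1101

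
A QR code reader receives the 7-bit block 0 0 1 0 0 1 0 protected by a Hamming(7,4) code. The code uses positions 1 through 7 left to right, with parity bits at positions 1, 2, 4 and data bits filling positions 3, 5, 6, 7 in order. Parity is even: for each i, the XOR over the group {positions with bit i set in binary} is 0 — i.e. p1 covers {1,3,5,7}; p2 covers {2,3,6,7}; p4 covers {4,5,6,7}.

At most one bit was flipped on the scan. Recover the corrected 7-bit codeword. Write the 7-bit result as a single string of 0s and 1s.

s1 (pos 1,3,5,7): 0⊕1⊕0⊕0 = 1
s2 (pos 2,3,6,7): 0⊕1⊕1⊕0 = 0
s4 (pos 4,5,6,7): 0⊕0⊕1⊕0 = 1
Syndrome s4…s1 = 101 → error at position 5.
Flip position 5: 0010010 → 0010110

0010110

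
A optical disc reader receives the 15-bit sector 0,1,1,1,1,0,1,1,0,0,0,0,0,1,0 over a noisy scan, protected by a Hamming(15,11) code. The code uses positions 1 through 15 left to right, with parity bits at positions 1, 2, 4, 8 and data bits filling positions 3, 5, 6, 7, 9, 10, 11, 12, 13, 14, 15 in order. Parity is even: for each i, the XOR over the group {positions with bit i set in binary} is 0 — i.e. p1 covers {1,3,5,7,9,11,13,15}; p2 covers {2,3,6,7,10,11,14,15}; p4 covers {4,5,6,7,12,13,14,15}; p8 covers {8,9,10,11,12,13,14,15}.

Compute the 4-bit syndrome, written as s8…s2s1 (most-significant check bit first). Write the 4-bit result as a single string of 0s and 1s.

0001

s1 (pos 1,3,5,7,9,11,13,15): 0⊕1⊕1⊕1⊕0⊕0⊕0⊕0 = 1
s2 (pos 2,3,6,7,10,11,14,15): 1⊕1⊕0⊕1⊕0⊕0⊕1⊕0 = 0
s4 (pos 4,5,6,7,12,13,14,15): 1⊕1⊕0⊕1⊕0⊕0⊕1⊕0 = 0
s8 (pos 8,9,10,11,12,13,14,15): 1⊕0⊕0⊕0⊕0⊕0⊕1⊕0 = 0
Syndrome s8…s1 = 0001 → error at position 1.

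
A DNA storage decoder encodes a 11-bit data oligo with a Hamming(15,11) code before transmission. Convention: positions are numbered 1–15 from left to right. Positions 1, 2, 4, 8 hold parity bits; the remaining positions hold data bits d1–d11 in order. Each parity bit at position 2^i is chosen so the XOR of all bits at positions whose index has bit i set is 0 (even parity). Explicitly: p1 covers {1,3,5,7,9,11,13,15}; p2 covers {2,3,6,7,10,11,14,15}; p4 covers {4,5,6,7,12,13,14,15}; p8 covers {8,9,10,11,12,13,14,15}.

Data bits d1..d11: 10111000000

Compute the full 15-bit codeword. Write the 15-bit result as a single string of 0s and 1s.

111001111000000

Place data at non-parity positions: p1 p2 1 p4 0 1 1 p8 1 0 0 0 0 0 0
p1 (pos 1,3,5,7,9,11,13,15): XOR of data positions = 1⊕0⊕1⊕1⊕0⊕0⊕0 = 1
p2 (pos 2,3,6,7,10,11,14,15): XOR of data positions = 1⊕1⊕1⊕0⊕0⊕0⊕0 = 1
p4 (pos 4,5,6,7,12,13,14,15): XOR of data positions = 0⊕1⊕1⊕0⊕0⊕0⊕0 = 0
p8 (pos 8,9,10,11,12,13,14,15): XOR of data positions = 1⊕0⊕0⊕0⊕0⊕0⊕0 = 1
Codeword: 111001111000000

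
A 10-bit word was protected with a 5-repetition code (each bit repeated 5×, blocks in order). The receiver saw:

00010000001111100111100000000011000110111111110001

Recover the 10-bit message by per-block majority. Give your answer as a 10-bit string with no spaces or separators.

Block 1 (00010): 1 one → 0
Block 2 (00000): 0 ones → 0
Block 3 (11111): 5 ones → 1
Block 4 (00111): 3 ones → 1
Block 5 (10000): 1 one → 0
Block 6 (00000): 0 ones → 0
Block 7 (11000): 2 ones → 0
Block 8 (11011): 4 ones → 1
Block 9 (11111): 5 ones → 1
Block 10 (10001): 2 ones → 0

0011000110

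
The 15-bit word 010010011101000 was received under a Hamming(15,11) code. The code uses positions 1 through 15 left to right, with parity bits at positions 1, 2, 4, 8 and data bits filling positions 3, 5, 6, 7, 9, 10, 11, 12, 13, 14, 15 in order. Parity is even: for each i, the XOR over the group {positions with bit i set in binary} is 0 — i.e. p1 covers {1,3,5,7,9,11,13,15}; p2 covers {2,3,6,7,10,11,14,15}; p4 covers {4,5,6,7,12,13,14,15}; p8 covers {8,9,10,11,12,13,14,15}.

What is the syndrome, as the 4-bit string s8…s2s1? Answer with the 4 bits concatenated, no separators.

0000

s1 (pos 1,3,5,7,9,11,13,15): 0⊕0⊕1⊕0⊕1⊕0⊕0⊕0 = 0
s2 (pos 2,3,6,7,10,11,14,15): 1⊕0⊕0⊕0⊕1⊕0⊕0⊕0 = 0
s4 (pos 4,5,6,7,12,13,14,15): 0⊕1⊕0⊕0⊕1⊕0⊕0⊕0 = 0
s8 (pos 8,9,10,11,12,13,14,15): 1⊕1⊕1⊕0⊕1⊕0⊕0⊕0 = 0
Syndrome s8…s1 = 0000 → no error.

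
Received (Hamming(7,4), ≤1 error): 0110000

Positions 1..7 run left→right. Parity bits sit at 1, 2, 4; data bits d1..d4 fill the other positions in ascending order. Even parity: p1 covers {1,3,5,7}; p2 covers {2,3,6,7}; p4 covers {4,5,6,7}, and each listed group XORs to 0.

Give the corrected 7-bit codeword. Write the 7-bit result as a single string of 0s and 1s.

s1 (pos 1,3,5,7): 0⊕1⊕0⊕0 = 1
s2 (pos 2,3,6,7): 1⊕1⊕0⊕0 = 0
s4 (pos 4,5,6,7): 0⊕0⊕0⊕0 = 0
Syndrome s4…s1 = 001 → error at position 1.
Flip position 1: 0110000 → 1110000

1110000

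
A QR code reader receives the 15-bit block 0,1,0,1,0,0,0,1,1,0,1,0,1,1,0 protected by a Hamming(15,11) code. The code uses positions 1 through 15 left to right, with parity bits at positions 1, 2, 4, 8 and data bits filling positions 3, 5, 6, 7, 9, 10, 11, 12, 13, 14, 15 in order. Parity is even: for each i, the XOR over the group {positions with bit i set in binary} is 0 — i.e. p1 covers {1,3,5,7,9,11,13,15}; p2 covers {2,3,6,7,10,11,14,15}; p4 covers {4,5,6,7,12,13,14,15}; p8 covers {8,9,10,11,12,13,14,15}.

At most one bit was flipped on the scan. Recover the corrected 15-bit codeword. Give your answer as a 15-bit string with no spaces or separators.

s1 (pos 1,3,5,7,9,11,13,15): 0⊕0⊕0⊕0⊕1⊕1⊕1⊕0 = 1
s2 (pos 2,3,6,7,10,11,14,15): 1⊕0⊕0⊕0⊕0⊕1⊕1⊕0 = 1
s4 (pos 4,5,6,7,12,13,14,15): 1⊕0⊕0⊕0⊕0⊕1⊕1⊕0 = 1
s8 (pos 8,9,10,11,12,13,14,15): 1⊕1⊕0⊕1⊕0⊕1⊕1⊕0 = 1
Syndrome s8…s1 = 1111 → error at position 15.
Flip position 15: 010100011010110 → 010100011010111

010100011010111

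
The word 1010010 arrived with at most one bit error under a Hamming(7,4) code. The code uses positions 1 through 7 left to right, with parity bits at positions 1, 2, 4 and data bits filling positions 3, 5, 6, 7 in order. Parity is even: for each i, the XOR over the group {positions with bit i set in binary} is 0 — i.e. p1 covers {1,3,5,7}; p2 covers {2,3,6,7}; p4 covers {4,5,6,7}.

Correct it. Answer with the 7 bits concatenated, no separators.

s1 (pos 1,3,5,7): 1⊕1⊕0⊕0 = 0
s2 (pos 2,3,6,7): 0⊕1⊕1⊕0 = 0
s4 (pos 4,5,6,7): 0⊕0⊕1⊕0 = 1
Syndrome s4…s1 = 100 → error at position 4.
Flip position 4: 1010010 → 1011010

1011010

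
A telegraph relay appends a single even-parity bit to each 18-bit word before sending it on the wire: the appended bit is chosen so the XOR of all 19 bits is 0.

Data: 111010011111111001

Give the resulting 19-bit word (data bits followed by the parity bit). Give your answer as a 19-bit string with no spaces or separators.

1110100111111110011

XOR of the 18 data bits: 1⊕1⊕1⊕0⊕1⊕0⊕0⊕1⊕1⊕1⊕1⊕1⊕1⊕1⊕1⊕0⊕0⊕1 = 1
Parity bit = 1 (so all 19 bits XOR to 0).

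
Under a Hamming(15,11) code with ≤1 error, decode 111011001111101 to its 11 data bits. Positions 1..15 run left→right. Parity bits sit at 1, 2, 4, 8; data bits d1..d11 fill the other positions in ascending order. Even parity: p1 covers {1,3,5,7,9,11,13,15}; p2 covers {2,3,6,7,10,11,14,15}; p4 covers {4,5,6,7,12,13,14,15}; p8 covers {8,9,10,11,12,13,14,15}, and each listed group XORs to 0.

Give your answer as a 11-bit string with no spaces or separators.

10101111101

s1 (pos 1,3,5,7,9,11,13,15): 1⊕1⊕1⊕0⊕1⊕1⊕1⊕1 = 1
s2 (pos 2,3,6,7,10,11,14,15): 1⊕1⊕1⊕0⊕1⊕1⊕0⊕1 = 0
s4 (pos 4,5,6,7,12,13,14,15): 0⊕1⊕1⊕0⊕1⊕1⊕0⊕1 = 1
s8 (pos 8,9,10,11,12,13,14,15): 0⊕1⊕1⊕1⊕1⊕1⊕0⊕1 = 0
Syndrome s8…s1 = 0101 → error at position 5.
Flip position 5: 111011001111101 → 111001001111101
Read data bits from positions 3,5,6,7,9,10,11,12,13,14,15: 10101111101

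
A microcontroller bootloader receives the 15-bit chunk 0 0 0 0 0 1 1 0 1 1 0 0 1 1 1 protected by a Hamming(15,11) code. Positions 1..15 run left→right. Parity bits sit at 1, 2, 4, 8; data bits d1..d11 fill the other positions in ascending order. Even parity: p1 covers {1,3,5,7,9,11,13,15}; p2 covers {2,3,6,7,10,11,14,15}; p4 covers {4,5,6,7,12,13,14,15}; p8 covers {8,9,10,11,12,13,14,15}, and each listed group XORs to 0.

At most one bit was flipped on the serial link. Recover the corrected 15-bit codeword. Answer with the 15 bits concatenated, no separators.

000001101100101

s1 (pos 1,3,5,7,9,11,13,15): 0⊕0⊕0⊕1⊕1⊕0⊕1⊕1 = 0
s2 (pos 2,3,6,7,10,11,14,15): 0⊕0⊕1⊕1⊕1⊕0⊕1⊕1 = 1
s4 (pos 4,5,6,7,12,13,14,15): 0⊕0⊕1⊕1⊕0⊕1⊕1⊕1 = 1
s8 (pos 8,9,10,11,12,13,14,15): 0⊕1⊕1⊕0⊕0⊕1⊕1⊕1 = 1
Syndrome s8…s1 = 1110 → error at position 14.
Flip position 14: 000001101100111 → 000001101100101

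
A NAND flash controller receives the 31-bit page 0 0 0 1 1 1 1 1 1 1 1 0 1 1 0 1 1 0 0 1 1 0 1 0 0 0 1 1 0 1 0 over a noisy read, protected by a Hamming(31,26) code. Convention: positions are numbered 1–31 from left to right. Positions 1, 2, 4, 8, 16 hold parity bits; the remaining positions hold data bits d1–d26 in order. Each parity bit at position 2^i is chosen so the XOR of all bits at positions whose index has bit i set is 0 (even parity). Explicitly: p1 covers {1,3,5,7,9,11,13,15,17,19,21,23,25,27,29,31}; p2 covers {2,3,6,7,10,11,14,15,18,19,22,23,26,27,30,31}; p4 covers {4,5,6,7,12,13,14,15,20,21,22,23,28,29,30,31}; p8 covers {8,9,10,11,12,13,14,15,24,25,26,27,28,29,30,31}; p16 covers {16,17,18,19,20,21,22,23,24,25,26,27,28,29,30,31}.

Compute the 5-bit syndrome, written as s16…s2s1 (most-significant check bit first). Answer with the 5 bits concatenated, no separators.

01101

s1 (pos 1,3,5,7,9,11,13,15,17,19,21,23,25,27,29,31): 0⊕0⊕1⊕1⊕1⊕1⊕1⊕0⊕1⊕0⊕1⊕1⊕0⊕1⊕0⊕0 = 1
s2 (pos 2,3,6,7,10,11,14,15,18,19,22,23,26,27,30,31): 0⊕0⊕1⊕1⊕1⊕1⊕1⊕0⊕0⊕0⊕0⊕1⊕0⊕1⊕1⊕0 = 0
s4 (pos 4,5,6,7,12,13,14,15,20,21,22,23,28,29,30,31): 1⊕1⊕1⊕1⊕0⊕1⊕1⊕0⊕1⊕1⊕0⊕1⊕1⊕0⊕1⊕0 = 1
s8 (pos 8,9,10,11,12,13,14,15,24,25,26,27,28,29,30,31): 1⊕1⊕1⊕1⊕0⊕1⊕1⊕0⊕0⊕0⊕0⊕1⊕1⊕0⊕1⊕0 = 1
s16 (pos 16,17,18,19,20,21,22,23,24,25,26,27,28,29,30,31): 1⊕1⊕0⊕0⊕1⊕1⊕0⊕1⊕0⊕0⊕0⊕1⊕1⊕0⊕1⊕0 = 0
Syndrome s16…s1 = 01101 → error at position 13.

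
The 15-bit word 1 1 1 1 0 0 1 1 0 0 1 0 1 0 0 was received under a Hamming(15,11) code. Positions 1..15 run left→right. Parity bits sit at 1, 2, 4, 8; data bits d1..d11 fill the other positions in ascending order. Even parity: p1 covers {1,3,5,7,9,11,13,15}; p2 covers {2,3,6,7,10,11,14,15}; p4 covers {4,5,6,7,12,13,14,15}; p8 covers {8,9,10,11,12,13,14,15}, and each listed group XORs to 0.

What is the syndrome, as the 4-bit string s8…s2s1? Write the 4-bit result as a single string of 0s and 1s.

1101

s1 (pos 1,3,5,7,9,11,13,15): 1⊕1⊕0⊕1⊕0⊕1⊕1⊕0 = 1
s2 (pos 2,3,6,7,10,11,14,15): 1⊕1⊕0⊕1⊕0⊕1⊕0⊕0 = 0
s4 (pos 4,5,6,7,12,13,14,15): 1⊕0⊕0⊕1⊕0⊕1⊕0⊕0 = 1
s8 (pos 8,9,10,11,12,13,14,15): 1⊕0⊕0⊕1⊕0⊕1⊕0⊕0 = 1
Syndrome s8…s1 = 1101 → error at position 13.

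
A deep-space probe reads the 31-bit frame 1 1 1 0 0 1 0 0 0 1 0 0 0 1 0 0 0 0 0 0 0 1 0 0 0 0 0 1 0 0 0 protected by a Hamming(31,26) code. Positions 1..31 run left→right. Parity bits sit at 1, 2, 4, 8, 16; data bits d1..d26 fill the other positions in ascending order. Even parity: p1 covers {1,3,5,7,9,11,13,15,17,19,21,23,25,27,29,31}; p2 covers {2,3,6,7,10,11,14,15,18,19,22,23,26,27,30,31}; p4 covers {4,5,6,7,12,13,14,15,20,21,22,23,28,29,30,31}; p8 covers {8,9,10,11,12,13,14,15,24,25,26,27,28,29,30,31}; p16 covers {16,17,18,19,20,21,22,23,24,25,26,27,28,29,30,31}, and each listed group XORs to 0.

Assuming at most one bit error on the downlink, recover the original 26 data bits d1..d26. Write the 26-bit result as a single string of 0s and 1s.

10100100010000001000001000

s1 (pos 1,3,5,7,9,11,13,15,17,19,21,23,25,27,29,31): 1⊕1⊕0⊕0⊕0⊕0⊕0⊕0⊕0⊕0⊕0⊕0⊕0⊕0⊕0⊕0 = 0
s2 (pos 2,3,6,7,10,11,14,15,18,19,22,23,26,27,30,31): 1⊕1⊕1⊕0⊕1⊕0⊕1⊕0⊕0⊕0⊕1⊕0⊕0⊕0⊕0⊕0 = 0
s4 (pos 4,5,6,7,12,13,14,15,20,21,22,23,28,29,30,31): 0⊕0⊕1⊕0⊕0⊕0⊕1⊕0⊕0⊕0⊕1⊕0⊕1⊕0⊕0⊕0 = 0
s8 (pos 8,9,10,11,12,13,14,15,24,25,26,27,28,29,30,31): 0⊕0⊕1⊕0⊕0⊕0⊕1⊕0⊕0⊕0⊕0⊕0⊕1⊕0⊕0⊕0 = 1
s16 (pos 16,17,18,19,20,21,22,23,24,25,26,27,28,29,30,31): 0⊕0⊕0⊕0⊕0⊕0⊕1⊕0⊕0⊕0⊕0⊕0⊕1⊕0⊕0⊕0 = 0
Syndrome s16…s1 = 01000 → error at position 8.
Flip position 8: 1110010001000100000001000001000 → 1110010101000100000001000001000
Read data bits from positions 3,5,6,7,9,10,11,12,13,14,15,17,18,19,20,21,22,23,24,25,26,27,28,29,30,31: 10100100010000001000001000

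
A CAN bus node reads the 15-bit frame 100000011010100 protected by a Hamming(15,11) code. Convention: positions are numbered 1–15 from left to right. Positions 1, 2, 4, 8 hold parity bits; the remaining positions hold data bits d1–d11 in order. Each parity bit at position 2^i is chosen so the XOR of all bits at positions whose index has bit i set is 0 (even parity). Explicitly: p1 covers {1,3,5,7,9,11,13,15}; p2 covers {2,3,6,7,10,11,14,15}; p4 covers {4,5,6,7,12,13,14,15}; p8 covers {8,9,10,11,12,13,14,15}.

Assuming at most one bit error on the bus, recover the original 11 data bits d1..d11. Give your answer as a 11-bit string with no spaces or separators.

00101010100

s1 (pos 1,3,5,7,9,11,13,15): 1⊕0⊕0⊕0⊕1⊕1⊕1⊕0 = 0
s2 (pos 2,3,6,7,10,11,14,15): 0⊕0⊕0⊕0⊕0⊕1⊕0⊕0 = 1
s4 (pos 4,5,6,7,12,13,14,15): 0⊕0⊕0⊕0⊕0⊕1⊕0⊕0 = 1
s8 (pos 8,9,10,11,12,13,14,15): 1⊕1⊕0⊕1⊕0⊕1⊕0⊕0 = 0
Syndrome s8…s1 = 0110 → error at position 6.
Flip position 6: 100000011010100 → 100001011010100
Read data bits from positions 3,5,6,7,9,10,11,12,13,14,15: 00101010100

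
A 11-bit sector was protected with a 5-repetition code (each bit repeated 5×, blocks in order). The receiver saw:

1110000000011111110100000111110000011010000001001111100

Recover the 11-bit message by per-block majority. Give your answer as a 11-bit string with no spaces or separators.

10110101011

Block 1 (11100): 3 ones → 1
Block 2 (00000): 0 ones → 0
Block 3 (01111): 4 ones → 1
Block 4 (11101): 4 ones → 1
Block 5 (00000): 0 ones → 0
Block 6 (11111): 5 ones → 1
Block 7 (00000): 0 ones → 0
Block 8 (11010): 3 ones → 1
Block 9 (00000): 0 ones → 0
Block 10 (10011): 3 ones → 1
Block 11 (11100): 3 ones → 1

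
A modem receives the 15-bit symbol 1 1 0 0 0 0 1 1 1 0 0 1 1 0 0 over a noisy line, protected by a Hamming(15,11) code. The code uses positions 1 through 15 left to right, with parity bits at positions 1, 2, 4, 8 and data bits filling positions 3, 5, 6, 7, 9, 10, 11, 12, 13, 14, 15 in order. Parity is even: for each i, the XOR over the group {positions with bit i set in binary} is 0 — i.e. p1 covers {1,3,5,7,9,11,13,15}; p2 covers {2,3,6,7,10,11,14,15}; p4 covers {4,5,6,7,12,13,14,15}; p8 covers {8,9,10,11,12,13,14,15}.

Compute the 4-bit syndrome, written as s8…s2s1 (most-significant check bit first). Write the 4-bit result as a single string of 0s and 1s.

0100

s1 (pos 1,3,5,7,9,11,13,15): 1⊕0⊕0⊕1⊕1⊕0⊕1⊕0 = 0
s2 (pos 2,3,6,7,10,11,14,15): 1⊕0⊕0⊕1⊕0⊕0⊕0⊕0 = 0
s4 (pos 4,5,6,7,12,13,14,15): 0⊕0⊕0⊕1⊕1⊕1⊕0⊕0 = 1
s8 (pos 8,9,10,11,12,13,14,15): 1⊕1⊕0⊕0⊕1⊕1⊕0⊕0 = 0
Syndrome s8…s1 = 0100 → error at position 4.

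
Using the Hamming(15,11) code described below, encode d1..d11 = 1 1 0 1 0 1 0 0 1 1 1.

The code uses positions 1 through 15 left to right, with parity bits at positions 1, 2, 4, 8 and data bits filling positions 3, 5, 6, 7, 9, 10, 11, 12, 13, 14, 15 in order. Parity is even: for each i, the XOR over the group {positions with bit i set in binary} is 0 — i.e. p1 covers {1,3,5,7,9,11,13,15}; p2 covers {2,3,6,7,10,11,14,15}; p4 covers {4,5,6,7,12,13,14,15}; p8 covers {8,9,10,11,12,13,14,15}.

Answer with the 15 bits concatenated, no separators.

Place data at non-parity positions: p1 p2 1 p4 1 0 1 p8 0 1 0 0 1 1 1
p1 (pos 1,3,5,7,9,11,13,15): XOR of data positions = 1⊕1⊕1⊕0⊕0⊕1⊕1 = 1
p2 (pos 2,3,6,7,10,11,14,15): XOR of data positions = 1⊕0⊕1⊕1⊕0⊕1⊕1 = 1
p4 (pos 4,5,6,7,12,13,14,15): XOR of data positions = 1⊕0⊕1⊕0⊕1⊕1⊕1 = 1
p8 (pos 8,9,10,11,12,13,14,15): XOR of data positions = 0⊕1⊕0⊕0⊕1⊕1⊕1 = 0
Codeword: 111110100100111

111110100100111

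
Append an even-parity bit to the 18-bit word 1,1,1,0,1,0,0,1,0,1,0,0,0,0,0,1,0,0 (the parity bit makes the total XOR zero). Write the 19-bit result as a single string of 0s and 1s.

XOR of the 18 data bits: 1⊕1⊕1⊕0⊕1⊕0⊕0⊕1⊕0⊕1⊕0⊕0⊕0⊕0⊕0⊕1⊕0⊕0 = 1
Parity bit = 1 (so all 19 bits XOR to 0).

1110100101000001001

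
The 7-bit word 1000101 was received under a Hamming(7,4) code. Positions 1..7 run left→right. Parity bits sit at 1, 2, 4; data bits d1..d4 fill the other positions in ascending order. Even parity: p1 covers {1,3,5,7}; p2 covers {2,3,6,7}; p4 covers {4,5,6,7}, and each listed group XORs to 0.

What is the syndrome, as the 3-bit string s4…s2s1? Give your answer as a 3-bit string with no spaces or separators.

s1 (pos 1,3,5,7): 1⊕0⊕1⊕1 = 1
s2 (pos 2,3,6,7): 0⊕0⊕0⊕1 = 1
s4 (pos 4,5,6,7): 0⊕1⊕0⊕1 = 0
Syndrome s4…s1 = 011 → error at position 3.

011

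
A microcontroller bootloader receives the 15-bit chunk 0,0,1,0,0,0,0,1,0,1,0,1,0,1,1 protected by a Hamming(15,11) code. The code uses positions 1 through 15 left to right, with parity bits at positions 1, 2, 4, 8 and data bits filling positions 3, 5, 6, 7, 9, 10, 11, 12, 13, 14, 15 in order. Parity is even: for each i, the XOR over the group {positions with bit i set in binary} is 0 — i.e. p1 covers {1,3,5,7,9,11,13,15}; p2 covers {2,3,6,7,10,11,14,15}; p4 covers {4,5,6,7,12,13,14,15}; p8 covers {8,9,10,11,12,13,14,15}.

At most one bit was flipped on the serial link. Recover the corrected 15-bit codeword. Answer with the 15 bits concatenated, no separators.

001000010100011

s1 (pos 1,3,5,7,9,11,13,15): 0⊕1⊕0⊕0⊕0⊕0⊕0⊕1 = 0
s2 (pos 2,3,6,7,10,11,14,15): 0⊕1⊕0⊕0⊕1⊕0⊕1⊕1 = 0
s4 (pos 4,5,6,7,12,13,14,15): 0⊕0⊕0⊕0⊕1⊕0⊕1⊕1 = 1
s8 (pos 8,9,10,11,12,13,14,15): 1⊕0⊕1⊕0⊕1⊕0⊕1⊕1 = 1
Syndrome s8…s1 = 1100 → error at position 12.
Flip position 12: 001000010101011 → 001000010100011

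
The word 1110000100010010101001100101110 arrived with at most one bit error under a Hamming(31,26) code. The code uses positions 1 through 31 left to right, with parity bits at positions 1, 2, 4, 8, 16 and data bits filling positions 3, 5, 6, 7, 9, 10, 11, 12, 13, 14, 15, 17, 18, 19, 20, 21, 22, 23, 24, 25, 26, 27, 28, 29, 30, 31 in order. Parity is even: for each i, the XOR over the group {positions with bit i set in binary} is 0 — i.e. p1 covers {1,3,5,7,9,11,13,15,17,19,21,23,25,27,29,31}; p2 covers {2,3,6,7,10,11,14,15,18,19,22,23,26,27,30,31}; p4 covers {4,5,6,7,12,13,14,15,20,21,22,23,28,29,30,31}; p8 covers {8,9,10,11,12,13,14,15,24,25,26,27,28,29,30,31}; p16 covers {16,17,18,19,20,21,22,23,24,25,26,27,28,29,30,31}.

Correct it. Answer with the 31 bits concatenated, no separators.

s1 (pos 1,3,5,7,9,11,13,15,17,19,21,23,25,27,29,31): 1⊕1⊕0⊕0⊕0⊕0⊕0⊕1⊕1⊕1⊕0⊕1⊕0⊕0⊕1⊕0 = 1
s2 (pos 2,3,6,7,10,11,14,15,18,19,22,23,26,27,30,31): 1⊕1⊕0⊕0⊕0⊕0⊕0⊕1⊕0⊕1⊕1⊕1⊕1⊕0⊕1⊕0 = 0
s4 (pos 4,5,6,7,12,13,14,15,20,21,22,23,28,29,30,31): 0⊕0⊕0⊕0⊕1⊕0⊕0⊕1⊕0⊕0⊕1⊕1⊕1⊕1⊕1⊕0 = 1
s8 (pos 8,9,10,11,12,13,14,15,24,25,26,27,28,29,30,31): 1⊕0⊕0⊕0⊕1⊕0⊕0⊕1⊕0⊕0⊕1⊕0⊕1⊕1⊕1⊕0 = 1
s16 (pos 16,17,18,19,20,21,22,23,24,25,26,27,28,29,30,31): 0⊕1⊕0⊕1⊕0⊕0⊕1⊕1⊕0⊕0⊕1⊕0⊕1⊕1⊕1⊕0 = 0
Syndrome s16…s1 = 01101 → error at position 13.
Flip position 13: 1110000100010010101001100101110 → 1110000100011010101001100101110

1110000100011010101001100101110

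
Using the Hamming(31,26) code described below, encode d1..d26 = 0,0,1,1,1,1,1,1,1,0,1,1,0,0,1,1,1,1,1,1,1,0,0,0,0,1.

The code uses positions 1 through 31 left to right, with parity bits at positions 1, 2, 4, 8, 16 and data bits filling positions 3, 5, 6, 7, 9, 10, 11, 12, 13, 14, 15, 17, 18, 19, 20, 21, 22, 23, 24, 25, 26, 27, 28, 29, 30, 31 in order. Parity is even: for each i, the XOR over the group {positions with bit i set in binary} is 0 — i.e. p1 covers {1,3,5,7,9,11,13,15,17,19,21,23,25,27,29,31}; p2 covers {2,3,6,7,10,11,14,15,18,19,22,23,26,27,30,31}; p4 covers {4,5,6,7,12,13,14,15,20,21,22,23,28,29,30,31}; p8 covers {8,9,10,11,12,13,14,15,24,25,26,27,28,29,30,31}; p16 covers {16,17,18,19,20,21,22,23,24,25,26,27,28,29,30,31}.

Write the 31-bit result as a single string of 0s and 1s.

0100011011111011100111111100001

Place data at non-parity positions: p1 p2 0 p4 0 1 1 p8 1 1 1 1 1 0 1 p16 1 0 0 1 1 1 1 1 1 1 0 0 0 0 1
p1 (pos 1,3,5,7,9,11,13,15,17,19,21,23,25,27,29,31): XOR of data positions = 0⊕0⊕1⊕1⊕1⊕1⊕1⊕1⊕0⊕1⊕1⊕1⊕0⊕0⊕1 = 0
p2 (pos 2,3,6,7,10,11,14,15,18,19,22,23,26,27,30,31): XOR of data positions = 0⊕1⊕1⊕1⊕1⊕0⊕1⊕0⊕0⊕1⊕1⊕1⊕0⊕0⊕1 = 1
p4 (pos 4,5,6,7,12,13,14,15,20,21,22,23,28,29,30,31): XOR of data positions = 0⊕1⊕1⊕1⊕1⊕0⊕1⊕1⊕1⊕1⊕1⊕0⊕0⊕0⊕1 = 0
p8 (pos 8,9,10,11,12,13,14,15,24,25,26,27,28,29,30,31): XOR of data positions = 1⊕1⊕1⊕1⊕1⊕0⊕1⊕1⊕1⊕1⊕0⊕0⊕0⊕0⊕1 = 0
p16 (pos 16,17,18,19,20,21,22,23,24,25,26,27,28,29,30,31): XOR of data positions = 1⊕0⊕0⊕1⊕1⊕1⊕1⊕1⊕1⊕1⊕0⊕0⊕0⊕0⊕1 = 1
Codeword: 0100011011111011100111111100001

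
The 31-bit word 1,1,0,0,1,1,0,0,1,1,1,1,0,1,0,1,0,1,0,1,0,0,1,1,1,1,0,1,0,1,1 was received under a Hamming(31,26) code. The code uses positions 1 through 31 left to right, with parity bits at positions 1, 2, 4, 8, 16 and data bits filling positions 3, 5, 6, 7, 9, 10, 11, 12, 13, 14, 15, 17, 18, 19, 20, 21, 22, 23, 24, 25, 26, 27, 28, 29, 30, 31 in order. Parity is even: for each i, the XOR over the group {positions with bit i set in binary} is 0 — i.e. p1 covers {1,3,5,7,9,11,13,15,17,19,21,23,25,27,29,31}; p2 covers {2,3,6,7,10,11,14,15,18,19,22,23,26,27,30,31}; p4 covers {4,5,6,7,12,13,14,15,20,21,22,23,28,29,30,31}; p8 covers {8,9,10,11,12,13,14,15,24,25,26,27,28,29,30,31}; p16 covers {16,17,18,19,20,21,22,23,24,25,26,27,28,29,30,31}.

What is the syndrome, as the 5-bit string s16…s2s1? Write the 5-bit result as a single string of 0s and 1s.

01101

s1 (pos 1,3,5,7,9,11,13,15,17,19,21,23,25,27,29,31): 1⊕0⊕1⊕0⊕1⊕1⊕0⊕0⊕0⊕0⊕0⊕1⊕1⊕0⊕0⊕1 = 1
s2 (pos 2,3,6,7,10,11,14,15,18,19,22,23,26,27,30,31): 1⊕0⊕1⊕0⊕1⊕1⊕1⊕0⊕1⊕0⊕0⊕1⊕1⊕0⊕1⊕1 = 0
s4 (pos 4,5,6,7,12,13,14,15,20,21,22,23,28,29,30,31): 0⊕1⊕1⊕0⊕1⊕0⊕1⊕0⊕1⊕0⊕0⊕1⊕1⊕0⊕1⊕1 = 1
s8 (pos 8,9,10,11,12,13,14,15,24,25,26,27,28,29,30,31): 0⊕1⊕1⊕1⊕1⊕0⊕1⊕0⊕1⊕1⊕1⊕0⊕1⊕0⊕1⊕1 = 1
s16 (pos 16,17,18,19,20,21,22,23,24,25,26,27,28,29,30,31): 1⊕0⊕1⊕0⊕1⊕0⊕0⊕1⊕1⊕1⊕1⊕0⊕1⊕0⊕1⊕1 = 0
Syndrome s16…s1 = 01101 → error at position 13.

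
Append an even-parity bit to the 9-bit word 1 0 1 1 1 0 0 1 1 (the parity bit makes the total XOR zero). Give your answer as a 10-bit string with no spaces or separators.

1011100110

XOR of the 9 data bits: 1⊕0⊕1⊕1⊕1⊕0⊕0⊕1⊕1 = 0
Parity bit = 0 (so all 10 bits XOR to 0).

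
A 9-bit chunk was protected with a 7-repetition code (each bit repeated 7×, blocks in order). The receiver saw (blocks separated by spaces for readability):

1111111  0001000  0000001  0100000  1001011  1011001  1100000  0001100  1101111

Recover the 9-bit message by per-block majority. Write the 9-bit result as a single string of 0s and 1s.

Block 1 (1111111): 7 ones → 1
Block 2 (0001000): 1 one → 0
Block 3 (0000001): 1 one → 0
Block 4 (0100000): 1 one → 0
Block 5 (1001011): 4 ones → 1
Block 6 (1011001): 4 ones → 1
Block 7 (1100000): 2 ones → 0
Block 8 (0001100): 2 ones → 0
Block 9 (1101111): 6 ones → 1

100011001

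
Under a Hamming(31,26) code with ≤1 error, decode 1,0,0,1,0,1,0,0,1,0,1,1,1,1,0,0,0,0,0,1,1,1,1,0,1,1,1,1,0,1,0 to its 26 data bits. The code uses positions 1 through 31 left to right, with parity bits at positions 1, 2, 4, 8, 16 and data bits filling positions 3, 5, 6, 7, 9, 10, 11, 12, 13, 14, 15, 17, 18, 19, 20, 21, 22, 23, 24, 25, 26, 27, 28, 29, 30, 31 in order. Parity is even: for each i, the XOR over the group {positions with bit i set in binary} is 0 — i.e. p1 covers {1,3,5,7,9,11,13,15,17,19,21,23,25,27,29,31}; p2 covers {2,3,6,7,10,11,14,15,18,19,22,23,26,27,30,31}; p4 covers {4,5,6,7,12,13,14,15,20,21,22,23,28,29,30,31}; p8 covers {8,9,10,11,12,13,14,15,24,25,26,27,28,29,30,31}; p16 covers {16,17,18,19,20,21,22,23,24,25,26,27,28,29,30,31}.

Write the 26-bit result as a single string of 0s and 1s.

00101011110000011101111010

s1 (pos 1,3,5,7,9,11,13,15,17,19,21,23,25,27,29,31): 1⊕0⊕0⊕0⊕1⊕1⊕1⊕0⊕0⊕0⊕1⊕1⊕1⊕1⊕0⊕0 = 0
s2 (pos 2,3,6,7,10,11,14,15,18,19,22,23,26,27,30,31): 0⊕0⊕1⊕0⊕0⊕1⊕1⊕0⊕0⊕0⊕1⊕1⊕1⊕1⊕1⊕0 = 0
s4 (pos 4,5,6,7,12,13,14,15,20,21,22,23,28,29,30,31): 1⊕0⊕1⊕0⊕1⊕1⊕1⊕0⊕1⊕1⊕1⊕1⊕1⊕0⊕1⊕0 = 1
s8 (pos 8,9,10,11,12,13,14,15,24,25,26,27,28,29,30,31): 0⊕1⊕0⊕1⊕1⊕1⊕1⊕0⊕0⊕1⊕1⊕1⊕1⊕0⊕1⊕0 = 0
s16 (pos 16,17,18,19,20,21,22,23,24,25,26,27,28,29,30,31): 0⊕0⊕0⊕0⊕1⊕1⊕1⊕1⊕0⊕1⊕1⊕1⊕1⊕0⊕1⊕0 = 1
Syndrome s16…s1 = 10100 → error at position 20.
Flip position 20: 1001010010111100000111101111010 → 1001010010111100000011101111010
Read data bits from positions 3,5,6,7,9,10,11,12,13,14,15,17,18,19,20,21,22,23,24,25,26,27,28,29,30,31: 00101011110000011101111010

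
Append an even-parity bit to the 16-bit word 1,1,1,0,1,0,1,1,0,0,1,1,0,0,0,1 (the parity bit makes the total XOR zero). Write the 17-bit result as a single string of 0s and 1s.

11101011001100011

XOR of the 16 data bits: 1⊕1⊕1⊕0⊕1⊕0⊕1⊕1⊕0⊕0⊕1⊕1⊕0⊕0⊕0⊕1 = 1
Parity bit = 1 (so all 17 bits XOR to 0).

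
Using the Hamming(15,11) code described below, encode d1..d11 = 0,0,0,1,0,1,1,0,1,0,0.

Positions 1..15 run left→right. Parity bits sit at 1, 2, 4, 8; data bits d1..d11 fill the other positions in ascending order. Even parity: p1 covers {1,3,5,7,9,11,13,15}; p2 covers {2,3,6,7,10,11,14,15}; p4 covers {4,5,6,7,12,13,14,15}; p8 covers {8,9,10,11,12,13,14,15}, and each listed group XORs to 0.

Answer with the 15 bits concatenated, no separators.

110000110110100

Place data at non-parity positions: p1 p2 0 p4 0 0 1 p8 0 1 1 0 1 0 0
p1 (pos 1,3,5,7,9,11,13,15): XOR of data positions = 0⊕0⊕1⊕0⊕1⊕1⊕0 = 1
p2 (pos 2,3,6,7,10,11,14,15): XOR of data positions = 0⊕0⊕1⊕1⊕1⊕0⊕0 = 1
p4 (pos 4,5,6,7,12,13,14,15): XOR of data positions = 0⊕0⊕1⊕0⊕1⊕0⊕0 = 0
p8 (pos 8,9,10,11,12,13,14,15): XOR of data positions = 0⊕1⊕1⊕0⊕1⊕0⊕0 = 1
Codeword: 110000110110100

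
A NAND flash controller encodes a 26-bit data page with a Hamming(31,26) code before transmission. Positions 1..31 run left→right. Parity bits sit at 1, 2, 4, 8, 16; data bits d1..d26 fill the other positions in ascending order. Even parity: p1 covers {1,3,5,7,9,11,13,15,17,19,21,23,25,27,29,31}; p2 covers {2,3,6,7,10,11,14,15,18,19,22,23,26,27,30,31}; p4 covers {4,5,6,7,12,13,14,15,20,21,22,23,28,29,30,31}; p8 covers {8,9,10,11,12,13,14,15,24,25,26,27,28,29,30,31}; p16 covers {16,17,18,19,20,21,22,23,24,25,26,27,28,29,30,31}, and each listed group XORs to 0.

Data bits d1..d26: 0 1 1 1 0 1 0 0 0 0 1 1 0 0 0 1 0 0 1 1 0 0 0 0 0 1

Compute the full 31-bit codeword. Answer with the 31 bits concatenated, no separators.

1100111101000011100010011000001

Place data at non-parity positions: p1 p2 0 p4 1 1 1 p8 0 1 0 0 0 0 1 p16 1 0 0 0 1 0 0 1 1 0 0 0 0 0 1
p1 (pos 1,3,5,7,9,11,13,15,17,19,21,23,25,27,29,31): XOR of data positions = 0⊕1⊕1⊕0⊕0⊕0⊕1⊕1⊕0⊕1⊕0⊕1⊕0⊕0⊕1 = 1
p2 (pos 2,3,6,7,10,11,14,15,18,19,22,23,26,27,30,31): XOR of data positions = 0⊕1⊕1⊕1⊕0⊕0⊕1⊕0⊕0⊕0⊕0⊕0⊕0⊕0⊕1 = 1
p4 (pos 4,5,6,7,12,13,14,15,20,21,22,23,28,29,30,31): XOR of data positions = 1⊕1⊕1⊕0⊕0⊕0⊕1⊕0⊕1⊕0⊕0⊕0⊕0⊕0⊕1 = 0
p8 (pos 8,9,10,11,12,13,14,15,24,25,26,27,28,29,30,31): XOR of data positions = 0⊕1⊕0⊕0⊕0⊕0⊕1⊕1⊕1⊕0⊕0⊕0⊕0⊕0⊕1 = 1
p16 (pos 16,17,18,19,20,21,22,23,24,25,26,27,28,29,30,31): XOR of data positions = 1⊕0⊕0⊕0⊕1⊕0⊕0⊕1⊕1⊕0⊕0⊕0⊕0⊕0⊕1 = 1
Codeword: 1100111101000011100010011000001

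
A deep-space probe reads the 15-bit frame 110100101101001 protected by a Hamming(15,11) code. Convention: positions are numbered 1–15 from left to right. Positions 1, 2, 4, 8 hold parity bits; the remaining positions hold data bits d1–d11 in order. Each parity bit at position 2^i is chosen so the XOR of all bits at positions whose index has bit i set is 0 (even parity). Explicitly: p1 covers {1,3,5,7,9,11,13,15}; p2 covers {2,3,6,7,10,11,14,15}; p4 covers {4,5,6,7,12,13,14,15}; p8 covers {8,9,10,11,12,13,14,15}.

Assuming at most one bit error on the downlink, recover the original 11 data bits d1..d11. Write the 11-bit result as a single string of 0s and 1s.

00011101001

s1 (pos 1,3,5,7,9,11,13,15): 1⊕0⊕0⊕1⊕1⊕0⊕0⊕1 = 0
s2 (pos 2,3,6,7,10,11,14,15): 1⊕0⊕0⊕1⊕1⊕0⊕0⊕1 = 0
s4 (pos 4,5,6,7,12,13,14,15): 1⊕0⊕0⊕1⊕1⊕0⊕0⊕1 = 0
s8 (pos 8,9,10,11,12,13,14,15): 0⊕1⊕1⊕0⊕1⊕0⊕0⊕1 = 0
Syndrome s8…s1 = 0000 → no error.
Read data bits from positions 3,5,6,7,9,10,11,12,13,14,15: 00011101001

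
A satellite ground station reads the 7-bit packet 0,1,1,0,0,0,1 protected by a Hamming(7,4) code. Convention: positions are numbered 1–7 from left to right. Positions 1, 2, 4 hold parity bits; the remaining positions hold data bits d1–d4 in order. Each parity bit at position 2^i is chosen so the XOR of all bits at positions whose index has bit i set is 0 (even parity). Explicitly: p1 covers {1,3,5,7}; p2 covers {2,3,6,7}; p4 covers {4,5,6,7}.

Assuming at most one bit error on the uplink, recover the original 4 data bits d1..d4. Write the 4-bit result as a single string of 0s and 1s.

s1 (pos 1,3,5,7): 0⊕1⊕0⊕1 = 0
s2 (pos 2,3,6,7): 1⊕1⊕0⊕1 = 1
s4 (pos 4,5,6,7): 0⊕0⊕0⊕1 = 1
Syndrome s4…s1 = 110 → error at position 6.
Flip position 6: 0110001 → 0110011
Read data bits from positions 3,5,6,7: 1011

1011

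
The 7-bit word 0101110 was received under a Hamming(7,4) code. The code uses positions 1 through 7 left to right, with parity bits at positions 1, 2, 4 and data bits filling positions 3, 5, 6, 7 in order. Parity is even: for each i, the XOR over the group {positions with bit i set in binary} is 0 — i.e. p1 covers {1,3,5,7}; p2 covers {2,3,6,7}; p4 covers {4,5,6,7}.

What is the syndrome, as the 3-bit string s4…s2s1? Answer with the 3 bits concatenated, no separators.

101

s1 (pos 1,3,5,7): 0⊕0⊕1⊕0 = 1
s2 (pos 2,3,6,7): 1⊕0⊕1⊕0 = 0
s4 (pos 4,5,6,7): 1⊕1⊕1⊕0 = 1
Syndrome s4…s1 = 101 → error at position 5.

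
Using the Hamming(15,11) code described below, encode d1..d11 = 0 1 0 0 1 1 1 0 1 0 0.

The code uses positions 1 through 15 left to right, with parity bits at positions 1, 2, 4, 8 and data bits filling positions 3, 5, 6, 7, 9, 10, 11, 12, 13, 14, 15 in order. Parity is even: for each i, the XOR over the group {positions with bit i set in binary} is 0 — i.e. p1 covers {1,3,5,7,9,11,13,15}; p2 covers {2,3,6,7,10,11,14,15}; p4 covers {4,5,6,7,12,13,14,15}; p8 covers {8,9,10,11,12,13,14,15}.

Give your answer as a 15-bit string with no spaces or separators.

000010001110100

Place data at non-parity positions: p1 p2 0 p4 1 0 0 p8 1 1 1 0 1 0 0
p1 (pos 1,3,5,7,9,11,13,15): XOR of data positions = 0⊕1⊕0⊕1⊕1⊕1⊕0 = 0
p2 (pos 2,3,6,7,10,11,14,15): XOR of data positions = 0⊕0⊕0⊕1⊕1⊕0⊕0 = 0
p4 (pos 4,5,6,7,12,13,14,15): XOR of data positions = 1⊕0⊕0⊕0⊕1⊕0⊕0 = 0
p8 (pos 8,9,10,11,12,13,14,15): XOR of data positions = 1⊕1⊕1⊕0⊕1⊕0⊕0 = 0
Codeword: 000010001110100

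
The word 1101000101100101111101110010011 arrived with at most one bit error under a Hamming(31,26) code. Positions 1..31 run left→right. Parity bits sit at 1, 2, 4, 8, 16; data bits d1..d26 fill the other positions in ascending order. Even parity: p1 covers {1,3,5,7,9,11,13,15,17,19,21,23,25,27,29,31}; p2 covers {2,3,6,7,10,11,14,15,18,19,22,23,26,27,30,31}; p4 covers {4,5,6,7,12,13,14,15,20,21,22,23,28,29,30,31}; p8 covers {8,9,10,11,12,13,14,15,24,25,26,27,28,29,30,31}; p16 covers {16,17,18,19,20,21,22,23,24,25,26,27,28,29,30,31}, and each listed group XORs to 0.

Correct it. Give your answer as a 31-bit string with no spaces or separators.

1101000101100101111101010010011

s1 (pos 1,3,5,7,9,11,13,15,17,19,21,23,25,27,29,31): 1⊕0⊕0⊕0⊕0⊕1⊕0⊕0⊕1⊕1⊕0⊕1⊕0⊕1⊕0⊕1 = 1
s2 (pos 2,3,6,7,10,11,14,15,18,19,22,23,26,27,30,31): 1⊕0⊕0⊕0⊕1⊕1⊕1⊕0⊕1⊕1⊕1⊕1⊕0⊕1⊕1⊕1 = 1
s4 (pos 4,5,6,7,12,13,14,15,20,21,22,23,28,29,30,31): 1⊕0⊕0⊕0⊕0⊕0⊕1⊕0⊕1⊕0⊕1⊕1⊕0⊕0⊕1⊕1 = 1
s8 (pos 8,9,10,11,12,13,14,15,24,25,26,27,28,29,30,31): 1⊕0⊕1⊕1⊕0⊕0⊕1⊕0⊕1⊕0⊕0⊕1⊕0⊕0⊕1⊕1 = 0
s16 (pos 16,17,18,19,20,21,22,23,24,25,26,27,28,29,30,31): 1⊕1⊕1⊕1⊕1⊕0⊕1⊕1⊕1⊕0⊕0⊕1⊕0⊕0⊕1⊕1 = 1
Syndrome s16…s1 = 10111 → error at position 23.
Flip position 23: 1101000101100101111101110010011 → 1101000101100101111101010010011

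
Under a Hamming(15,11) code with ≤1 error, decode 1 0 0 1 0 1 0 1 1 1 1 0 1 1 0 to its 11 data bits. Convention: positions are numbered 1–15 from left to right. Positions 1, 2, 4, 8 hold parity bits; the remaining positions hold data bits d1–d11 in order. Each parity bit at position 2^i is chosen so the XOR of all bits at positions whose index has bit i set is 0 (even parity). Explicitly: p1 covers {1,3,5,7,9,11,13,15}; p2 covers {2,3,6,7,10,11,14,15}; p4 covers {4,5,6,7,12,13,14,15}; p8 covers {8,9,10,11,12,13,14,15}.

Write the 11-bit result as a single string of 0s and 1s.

00101110110

s1 (pos 1,3,5,7,9,11,13,15): 1⊕0⊕0⊕0⊕1⊕1⊕1⊕0 = 0
s2 (pos 2,3,6,7,10,11,14,15): 0⊕0⊕1⊕0⊕1⊕1⊕1⊕0 = 0
s4 (pos 4,5,6,7,12,13,14,15): 1⊕0⊕1⊕0⊕0⊕1⊕1⊕0 = 0
s8 (pos 8,9,10,11,12,13,14,15): 1⊕1⊕1⊕1⊕0⊕1⊕1⊕0 = 0
Syndrome s8…s1 = 0000 → no error.
Read data bits from positions 3,5,6,7,9,10,11,12,13,14,15: 00101110110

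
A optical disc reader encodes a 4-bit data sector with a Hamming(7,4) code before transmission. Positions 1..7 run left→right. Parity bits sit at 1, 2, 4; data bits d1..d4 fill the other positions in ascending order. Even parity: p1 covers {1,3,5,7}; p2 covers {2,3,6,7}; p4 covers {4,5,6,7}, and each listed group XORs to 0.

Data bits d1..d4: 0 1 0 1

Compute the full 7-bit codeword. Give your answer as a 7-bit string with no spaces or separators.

Place data at non-parity positions: p1 p2 0 p4 1 0 1
p1 (pos 1,3,5,7): XOR of data positions = 0⊕1⊕1 = 0
p2 (pos 2,3,6,7): XOR of data positions = 0⊕0⊕1 = 1
p4 (pos 4,5,6,7): XOR of data positions = 1⊕0⊕1 = 0
Codeword: 0100101

0100101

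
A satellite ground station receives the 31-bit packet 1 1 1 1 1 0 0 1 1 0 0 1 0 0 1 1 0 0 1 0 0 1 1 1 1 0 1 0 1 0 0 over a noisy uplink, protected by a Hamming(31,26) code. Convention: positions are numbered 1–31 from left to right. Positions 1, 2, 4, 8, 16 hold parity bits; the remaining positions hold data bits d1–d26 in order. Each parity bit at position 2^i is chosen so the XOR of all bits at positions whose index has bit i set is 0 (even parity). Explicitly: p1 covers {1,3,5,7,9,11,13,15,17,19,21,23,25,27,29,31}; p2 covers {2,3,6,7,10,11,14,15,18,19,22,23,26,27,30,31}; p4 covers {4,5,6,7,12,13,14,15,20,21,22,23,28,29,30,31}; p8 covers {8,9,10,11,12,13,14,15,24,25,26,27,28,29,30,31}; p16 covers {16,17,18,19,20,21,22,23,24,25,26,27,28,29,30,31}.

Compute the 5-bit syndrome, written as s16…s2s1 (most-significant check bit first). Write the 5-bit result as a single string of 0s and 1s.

s1 (pos 1,3,5,7,9,11,13,15,17,19,21,23,25,27,29,31): 1⊕1⊕1⊕0⊕1⊕0⊕0⊕1⊕0⊕1⊕0⊕1⊕1⊕1⊕1⊕0 = 0
s2 (pos 2,3,6,7,10,11,14,15,18,19,22,23,26,27,30,31): 1⊕1⊕0⊕0⊕0⊕0⊕0⊕1⊕0⊕1⊕1⊕1⊕0⊕1⊕0⊕0 = 1
s4 (pos 4,5,6,7,12,13,14,15,20,21,22,23,28,29,30,31): 1⊕1⊕0⊕0⊕1⊕0⊕0⊕1⊕0⊕0⊕1⊕1⊕0⊕1⊕0⊕0 = 1
s8 (pos 8,9,10,11,12,13,14,15,24,25,26,27,28,29,30,31): 1⊕1⊕0⊕0⊕1⊕0⊕0⊕1⊕1⊕1⊕0⊕1⊕0⊕1⊕0⊕0 = 0
s16 (pos 16,17,18,19,20,21,22,23,24,25,26,27,28,29,30,31): 1⊕0⊕0⊕1⊕0⊕0⊕1⊕1⊕1⊕1⊕0⊕1⊕0⊕1⊕0⊕0 = 0
Syndrome s16…s1 = 00110 → error at position 6.

00110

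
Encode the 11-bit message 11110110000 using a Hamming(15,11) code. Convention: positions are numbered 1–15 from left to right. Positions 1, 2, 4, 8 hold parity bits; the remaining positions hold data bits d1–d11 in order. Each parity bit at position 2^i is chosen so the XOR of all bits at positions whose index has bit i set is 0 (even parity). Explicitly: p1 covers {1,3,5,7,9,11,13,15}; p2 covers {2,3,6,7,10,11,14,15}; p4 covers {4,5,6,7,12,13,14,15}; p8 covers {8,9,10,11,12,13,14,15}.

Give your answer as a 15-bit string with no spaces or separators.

011111100110000

Place data at non-parity positions: p1 p2 1 p4 1 1 1 p8 0 1 1 0 0 0 0
p1 (pos 1,3,5,7,9,11,13,15): XOR of data positions = 1⊕1⊕1⊕0⊕1⊕0⊕0 = 0
p2 (pos 2,3,6,7,10,11,14,15): XOR of data positions = 1⊕1⊕1⊕1⊕1⊕0⊕0 = 1
p4 (pos 4,5,6,7,12,13,14,15): XOR of data positions = 1⊕1⊕1⊕0⊕0⊕0⊕0 = 1
p8 (pos 8,9,10,11,12,13,14,15): XOR of data positions = 0⊕1⊕1⊕0⊕0⊕0⊕0 = 0
Codeword: 011111100110000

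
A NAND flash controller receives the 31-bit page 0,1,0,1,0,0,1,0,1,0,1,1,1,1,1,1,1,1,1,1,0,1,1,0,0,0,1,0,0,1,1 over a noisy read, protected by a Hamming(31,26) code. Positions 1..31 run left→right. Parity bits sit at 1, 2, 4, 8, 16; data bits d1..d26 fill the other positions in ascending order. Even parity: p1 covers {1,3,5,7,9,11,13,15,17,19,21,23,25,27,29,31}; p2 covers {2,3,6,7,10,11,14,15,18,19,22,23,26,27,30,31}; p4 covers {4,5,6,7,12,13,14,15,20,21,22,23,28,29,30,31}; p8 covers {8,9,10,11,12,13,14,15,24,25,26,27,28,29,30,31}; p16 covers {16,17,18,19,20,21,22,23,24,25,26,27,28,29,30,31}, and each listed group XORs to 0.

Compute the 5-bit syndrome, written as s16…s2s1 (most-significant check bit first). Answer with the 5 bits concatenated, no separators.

01100

s1 (pos 1,3,5,7,9,11,13,15,17,19,21,23,25,27,29,31): 0⊕0⊕0⊕1⊕1⊕1⊕1⊕1⊕1⊕1⊕0⊕1⊕0⊕1⊕0⊕1 = 0
s2 (pos 2,3,6,7,10,11,14,15,18,19,22,23,26,27,30,31): 1⊕0⊕0⊕1⊕0⊕1⊕1⊕1⊕1⊕1⊕1⊕1⊕0⊕1⊕1⊕1 = 0
s4 (pos 4,5,6,7,12,13,14,15,20,21,22,23,28,29,30,31): 1⊕0⊕0⊕1⊕1⊕1⊕1⊕1⊕1⊕0⊕1⊕1⊕0⊕0⊕1⊕1 = 1
s8 (pos 8,9,10,11,12,13,14,15,24,25,26,27,28,29,30,31): 0⊕1⊕0⊕1⊕1⊕1⊕1⊕1⊕0⊕0⊕0⊕1⊕0⊕0⊕1⊕1 = 1
s16 (pos 16,17,18,19,20,21,22,23,24,25,26,27,28,29,30,31): 1⊕1⊕1⊕1⊕1⊕0⊕1⊕1⊕0⊕0⊕0⊕1⊕0⊕0⊕1⊕1 = 0
Syndrome s16…s1 = 01100 → error at position 12.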